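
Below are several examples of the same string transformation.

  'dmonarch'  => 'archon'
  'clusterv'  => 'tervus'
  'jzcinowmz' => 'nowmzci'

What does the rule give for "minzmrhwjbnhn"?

mrhwjbnhnnz

The pattern: delete the first 2 characters, then move the first 2 characters to the end (rotate left by 2).
"minzmrhwjbnhn" → "nzmrhwjbnhn" → "mrhwjbnhnnz".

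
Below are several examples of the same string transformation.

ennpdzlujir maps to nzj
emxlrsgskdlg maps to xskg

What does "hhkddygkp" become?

kyp

The pattern: keep one character in every 3, starting at position 3 (positions 3rd, 6th, 9th, ...).
For "hhkddygkp" the result is "kyp".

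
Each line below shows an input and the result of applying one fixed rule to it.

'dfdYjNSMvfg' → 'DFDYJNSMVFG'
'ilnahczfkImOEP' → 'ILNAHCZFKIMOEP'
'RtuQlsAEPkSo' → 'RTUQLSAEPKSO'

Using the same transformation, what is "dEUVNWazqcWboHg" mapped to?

DEUVNWAZQCWBOHG

Each output is the input with this applied: convert every letter to uppercase.
On "dEUVNWazqcWboHg" that produces "DEUVNWAZQCWBOHG".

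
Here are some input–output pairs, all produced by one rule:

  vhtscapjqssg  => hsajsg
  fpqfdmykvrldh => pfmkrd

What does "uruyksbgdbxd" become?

Rule — keep every other character starting from the second (positions 2nd, 4th, 6th, ...).
"uruyksbgdbxd" → "rysgbd".

rysgbd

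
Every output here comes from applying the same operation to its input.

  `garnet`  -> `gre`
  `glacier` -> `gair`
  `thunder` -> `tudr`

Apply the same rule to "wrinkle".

The rule is to keep every other character starting from the first (positions 1st, 3rd, 5th, ...).
"wrinkle" → "wike".

wike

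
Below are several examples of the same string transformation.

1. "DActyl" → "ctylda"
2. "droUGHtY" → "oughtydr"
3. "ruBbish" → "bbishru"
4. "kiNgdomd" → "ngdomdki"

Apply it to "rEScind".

Each output is the input with this applied: move the first 2 characters to the end (rotate left by 2), then convert every letter to lowercase.
Working it through for "rEScind": intermediate "ScindrE", final "scindre".

scindre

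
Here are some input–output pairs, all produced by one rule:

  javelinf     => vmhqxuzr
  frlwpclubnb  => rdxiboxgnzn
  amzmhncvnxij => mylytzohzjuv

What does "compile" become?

oaybuxq

The transformation: shift every letter 12 places forward in the alphabet (wrapping around).
"compile" → "oaybuxq".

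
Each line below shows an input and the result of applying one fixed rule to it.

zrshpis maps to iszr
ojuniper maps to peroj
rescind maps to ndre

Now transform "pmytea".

apm

The pattern: move the first 2 characters to the end (rotate left by 2), then delete the first 3 characters.
On "pmytea": the first step gives "yteapm", and the second then gives "apm".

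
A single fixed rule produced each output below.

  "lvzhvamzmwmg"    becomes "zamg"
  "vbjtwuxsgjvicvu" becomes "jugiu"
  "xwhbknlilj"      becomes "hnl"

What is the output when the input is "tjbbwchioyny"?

bcoy

Each output is the input with this applied: keep one character in every 3, starting at position 3 (positions 3rd, 6th, 9th, ...).
Applying that to "tjbbwchioyny" gives "bcoy".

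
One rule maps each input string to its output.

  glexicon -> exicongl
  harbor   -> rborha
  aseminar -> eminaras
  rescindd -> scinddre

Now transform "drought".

The transformation: move the first 2 characters to the end (rotate left by 2).
So "drought" becomes "oughtdr".

oughtdr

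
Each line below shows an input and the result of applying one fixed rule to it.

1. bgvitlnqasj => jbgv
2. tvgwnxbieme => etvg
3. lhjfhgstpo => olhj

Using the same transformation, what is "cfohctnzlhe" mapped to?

ecfo

The pattern: move the first 3 characters to the end (rotate left by 3), then keep only the last 4 characters.
Starting from "cfohctnzlhe": after the first operation, "hctnzlhecfo"; after the second, "ecfo".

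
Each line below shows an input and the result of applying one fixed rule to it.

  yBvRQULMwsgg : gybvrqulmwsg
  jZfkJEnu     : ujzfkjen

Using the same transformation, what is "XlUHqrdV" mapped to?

vxluhqrd

What's happening: move the last character to the front, then convert every letter to lowercase.
On "XlUHqrdV": the first step gives "VXlUHqrd", and the second then gives "vxluhqrd".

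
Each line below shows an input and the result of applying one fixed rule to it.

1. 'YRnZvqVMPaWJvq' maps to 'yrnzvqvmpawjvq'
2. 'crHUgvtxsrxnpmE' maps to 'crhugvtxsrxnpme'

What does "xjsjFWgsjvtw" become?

xjsjfwgsjvtw

Rule — convert every letter to lowercase.
"xjsjFWgsjvtw" → "xjsjfwgsjvtw".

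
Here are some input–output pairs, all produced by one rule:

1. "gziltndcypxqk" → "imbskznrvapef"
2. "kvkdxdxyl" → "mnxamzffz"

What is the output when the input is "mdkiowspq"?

osfrmukyq

The rule is to shift every letter 2 places forward in the alphabet (wrapping around), then take characters alternately from the front and the back (1st, last, 2nd, 2nd-last, ...).
"mdkiowspq" → "ofmkqyurs" → "osfrmukyq".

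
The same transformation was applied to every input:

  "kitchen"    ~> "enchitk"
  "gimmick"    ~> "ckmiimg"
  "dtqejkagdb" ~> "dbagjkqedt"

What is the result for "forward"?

The rule is to reverse the string, then swap each adjacent pair of characters (1↔2, 3↔4, ...).
On "forward": the first step gives "drawrof", and the second then gives "rdwaorf".

rdwaorf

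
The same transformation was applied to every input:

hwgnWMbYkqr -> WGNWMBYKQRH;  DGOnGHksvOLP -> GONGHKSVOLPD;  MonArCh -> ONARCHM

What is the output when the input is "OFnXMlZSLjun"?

FNXMLZSLJUNO

Rule — move the first character to the end, then convert every letter to uppercase.
So "OFnXMlZSLjun" becomes "FNXMLZSLJUNO".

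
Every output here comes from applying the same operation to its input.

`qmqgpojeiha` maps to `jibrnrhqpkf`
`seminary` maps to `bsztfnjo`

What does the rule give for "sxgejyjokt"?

The rule is to move the last 3 characters to the front (rotate right by 3), then shift every letter 1 place forward in the alphabet (wrapping around).
On "sxgejyjokt": the first step gives "oktsxgejyj", and the second then gives "plutyhfkzk".

plutyhfkzk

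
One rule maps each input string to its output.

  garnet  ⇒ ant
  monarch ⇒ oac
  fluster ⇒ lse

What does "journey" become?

In each case the input is transformed by: keep every other character starting from the second (positions 2nd, 4th, 6th, ...).
Doing the same to "journey": "ore".

ore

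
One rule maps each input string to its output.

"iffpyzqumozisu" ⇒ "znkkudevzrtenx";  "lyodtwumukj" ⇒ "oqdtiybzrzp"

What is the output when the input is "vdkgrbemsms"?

The pattern: shift every letter 5 places forward in the alphabet (wrapping around), then move the last character to the front.
Applying both steps to "vdkgrbemsms": "aiplwgjrxrx", then "xaiplwgjrxr".

xaiplwgjrxr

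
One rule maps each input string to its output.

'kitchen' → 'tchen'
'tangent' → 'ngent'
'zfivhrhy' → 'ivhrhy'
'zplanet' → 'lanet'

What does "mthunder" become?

The transformation: delete the first 2 characters.
On "mthunder" that produces "hunder".

hunder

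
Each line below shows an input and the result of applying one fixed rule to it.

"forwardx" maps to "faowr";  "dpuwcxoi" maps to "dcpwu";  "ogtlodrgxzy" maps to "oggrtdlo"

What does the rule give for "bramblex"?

bbrma

Each output is the input with this applied: delete the last 3 characters, then take characters alternately from the front and the back (1st, last, 2nd, 2nd-last, ...).
"bramblex" → "bbrma".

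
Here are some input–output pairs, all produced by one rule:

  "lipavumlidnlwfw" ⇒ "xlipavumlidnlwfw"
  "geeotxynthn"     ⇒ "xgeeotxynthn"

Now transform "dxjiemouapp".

xdxjiemouapp

The rule is to prepend "x".
So "dxjiemouapp" becomes "xdxjiemouapp".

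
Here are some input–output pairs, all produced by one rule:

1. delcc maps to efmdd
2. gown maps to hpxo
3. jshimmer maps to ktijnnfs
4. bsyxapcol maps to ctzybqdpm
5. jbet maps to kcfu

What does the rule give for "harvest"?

Looking at the pairs, the operation is to shift every letter 1 place forward in the alphabet (wrapping around).
Applying that to "harvest" gives "ibswftu".

ibswftu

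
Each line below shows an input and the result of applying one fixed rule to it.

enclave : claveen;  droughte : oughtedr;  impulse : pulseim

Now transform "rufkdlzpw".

fkdlzpwru

What's happening: move the first 2 characters to the end (rotate left by 2).
Applying that to "rufkdlzpw" gives "fkdlzpwru".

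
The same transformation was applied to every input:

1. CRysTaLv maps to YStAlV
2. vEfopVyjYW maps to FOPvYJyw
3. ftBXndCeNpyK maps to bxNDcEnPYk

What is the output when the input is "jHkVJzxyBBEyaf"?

Each output is the input with this applied: delete the first 2 characters, then flip the case of every letter.
Starting from "jHkVJzxyBBEyaf": after the first operation, "kVJzxyBBEyaf"; after the second, "KvjZXYbbeYAF".

KvjZXYbbeYAF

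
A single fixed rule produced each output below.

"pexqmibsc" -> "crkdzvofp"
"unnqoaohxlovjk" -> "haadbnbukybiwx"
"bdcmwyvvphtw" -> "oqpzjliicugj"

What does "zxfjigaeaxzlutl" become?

The rule is to shift every letter 13 places forward in the alphabet (wrapping around) — i.e. ROT13.
So "zxfjigaeaxzlutl" becomes "mkswvtnrnkmyhgy".

mkswvtnrnkmyhgy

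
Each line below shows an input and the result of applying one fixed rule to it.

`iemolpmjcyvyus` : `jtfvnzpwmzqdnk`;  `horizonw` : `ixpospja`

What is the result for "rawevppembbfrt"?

subsxgfcwcqnqf

The pattern: shift every letter 1 place forward in the alphabet (wrapping around), then take characters alternately from the front and the back (1st, last, 2nd, 2nd-last, ...).
Starting from "rawevppembbfrt": after the first operation, "sbxfwqqfnccgsu"; after the second, "subsxgfcwcqnqf".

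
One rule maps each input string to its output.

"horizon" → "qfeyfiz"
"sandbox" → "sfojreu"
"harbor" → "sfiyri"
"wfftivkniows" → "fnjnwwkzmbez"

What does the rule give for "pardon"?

The rule is to move the last 3 characters to the front (rotate right by 3), then shift every letter 9 places backward in the alphabet (wrapping around).
Working it through for "pardon": intermediate "donpar", final "ufegri".

ufegri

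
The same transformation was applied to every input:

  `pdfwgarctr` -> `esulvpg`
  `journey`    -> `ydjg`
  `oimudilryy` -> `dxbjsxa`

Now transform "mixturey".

bxmij

Rule — delete the last 3 characters, then shift every letter 11 places backward in the alphabet (wrapping around).
Working it through for "mixturey": intermediate "mixtu", final "bxmij".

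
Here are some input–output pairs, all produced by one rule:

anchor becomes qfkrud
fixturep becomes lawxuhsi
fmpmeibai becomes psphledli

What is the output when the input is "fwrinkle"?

Looking at the pairs, the operation is to shift every letter 3 places forward in the alphabet (wrapping around), then move the first character to the end.
Applying both steps to "fwrinkle": "izulqnoh", then "zulqnohi".

zulqnohi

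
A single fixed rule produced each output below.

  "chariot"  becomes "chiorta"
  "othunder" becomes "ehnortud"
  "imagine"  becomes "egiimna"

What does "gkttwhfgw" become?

The pattern: sort the characters into alphabetical order, then move the first character to the end.
For "gkttwhfgw", step one produces "fgghkttww"; step two turns that into "gghkttwwf".

gghkttwwf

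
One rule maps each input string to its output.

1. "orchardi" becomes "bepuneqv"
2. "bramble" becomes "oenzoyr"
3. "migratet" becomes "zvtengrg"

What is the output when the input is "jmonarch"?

wzbanepu

Rule — shift every letter 13 places forward in the alphabet (wrapping around) — i.e. ROT13.
Doing the same to "jmonarch": "wzbanepu".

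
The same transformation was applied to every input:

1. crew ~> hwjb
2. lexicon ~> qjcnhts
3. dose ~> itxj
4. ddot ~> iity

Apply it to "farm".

Looking at the pairs, the operation is to shift every letter 5 places forward in the alphabet (wrapping around).
Applying that to "farm" gives "kfwr".

kfwr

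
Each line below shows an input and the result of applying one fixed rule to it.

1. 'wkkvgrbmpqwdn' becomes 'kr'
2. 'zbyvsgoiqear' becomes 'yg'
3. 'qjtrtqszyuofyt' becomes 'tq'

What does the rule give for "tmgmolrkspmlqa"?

Looking at the pairs, the operation is to keep one character in every 3, starting at position 3 (positions 3rd, 6th, 9th, ...), then delete the last 2 characters.
On "tmgmolrkspmlqa" that produces "gl".

gl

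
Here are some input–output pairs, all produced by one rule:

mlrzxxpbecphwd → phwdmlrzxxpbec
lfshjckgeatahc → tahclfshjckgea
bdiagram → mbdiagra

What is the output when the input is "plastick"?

kplastic

The pattern: move the first 3 characters to the end (rotate left by 3), then swap the front and back halves of the string.
Working it through for "plastick": intermediate "stickpla", final "kplastic".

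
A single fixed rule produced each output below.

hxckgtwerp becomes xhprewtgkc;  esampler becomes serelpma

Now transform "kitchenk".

The transformation: move the first 2 characters to the end (rotate left by 2), then reverse the string.
Starting from "kitchenk": after the first operation, "tchenkki"; after the second, "ikknehct".
(Check on "hxckgtwerp": → "ckgtwerphx" → "xhprewtgkc" ✓)

ikknehct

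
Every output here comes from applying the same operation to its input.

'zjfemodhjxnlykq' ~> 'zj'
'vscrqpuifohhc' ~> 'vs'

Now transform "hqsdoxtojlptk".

hq

Each output is the input with this applied: keep only the first 2 characters.
So "hqsdoxtojlptk" becomes "hq".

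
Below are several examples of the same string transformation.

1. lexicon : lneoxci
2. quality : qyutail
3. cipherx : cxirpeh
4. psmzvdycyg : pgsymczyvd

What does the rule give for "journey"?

jyoeunr

Rule — take characters alternately from the front and the back (1st, last, 2nd, 2nd-last, ...).
Applying that to "journey" gives "jyoeunr".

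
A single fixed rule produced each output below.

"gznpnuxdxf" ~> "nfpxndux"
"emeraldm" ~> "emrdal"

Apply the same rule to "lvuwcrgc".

Looking at the pairs, the operation is to delete the first 2 characters, then take characters alternately from the front and the back (1st, last, 2nd, 2nd-last, ...).
On "lvuwcrgc": the first step gives "uwcrgc", and the second then gives "ucwgcr".

ucwgcr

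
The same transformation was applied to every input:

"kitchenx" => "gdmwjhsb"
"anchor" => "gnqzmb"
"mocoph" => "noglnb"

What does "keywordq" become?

nqcpjdxv

Each output is the input with this applied: shift every letter 1 place backward in the alphabet (wrapping around), then swap the front and back halves of the string.
Doing the same to "keywordq": "nqcpjdxv".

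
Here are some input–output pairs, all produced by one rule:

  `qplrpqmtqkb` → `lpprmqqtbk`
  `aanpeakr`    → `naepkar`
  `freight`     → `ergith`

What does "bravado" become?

Looking at the pairs, the operation is to delete the first character, then swap each adjacent pair of characters (1↔2, 3↔4, ...).
So "bravado" becomes "aravod".

aravod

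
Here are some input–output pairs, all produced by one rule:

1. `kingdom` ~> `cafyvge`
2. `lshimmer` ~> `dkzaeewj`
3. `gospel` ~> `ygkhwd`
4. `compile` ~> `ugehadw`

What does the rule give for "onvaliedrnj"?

gfnsdawvjfb

Each output is the input with this applied: shift every letter 8 places backward in the alphabet (wrapping around).
On "onvaliedrnj" that produces "gfnsdawvjfb".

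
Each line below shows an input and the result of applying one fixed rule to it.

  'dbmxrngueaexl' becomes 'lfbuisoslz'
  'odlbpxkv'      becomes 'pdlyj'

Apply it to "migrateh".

fohsv

What's happening: delete the first 3 characters, then shift every letter 12 places backward in the alphabet (wrapping around).
On "migrateh": the first step gives "rateh", and the second then gives "fohsv".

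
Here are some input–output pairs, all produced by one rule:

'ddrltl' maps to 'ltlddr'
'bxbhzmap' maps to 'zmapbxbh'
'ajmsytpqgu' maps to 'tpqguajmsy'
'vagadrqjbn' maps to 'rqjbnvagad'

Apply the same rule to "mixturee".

ureemixt

In each case the input is transformed by: swap the front and back halves of the string.
On "mixturee" that produces "ureemixt".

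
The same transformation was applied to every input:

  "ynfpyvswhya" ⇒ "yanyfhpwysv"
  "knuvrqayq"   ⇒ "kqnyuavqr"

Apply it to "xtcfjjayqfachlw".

The transformation: take characters alternately from the front and the back (1st, last, 2nd, 2nd-last, ...).
Applying that to "xtcfjjayqfachlw" gives "xwtlchfcjajfaqy".

xwtlchfcjajfaqy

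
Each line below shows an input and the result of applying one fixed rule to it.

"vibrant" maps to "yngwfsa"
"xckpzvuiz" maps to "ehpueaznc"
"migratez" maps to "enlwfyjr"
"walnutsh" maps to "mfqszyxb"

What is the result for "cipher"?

The transformation: swap the first and last characters, then shift every letter 5 places forward in the alphabet (wrapping around).
Starting from "cipher": after the first operation, "riphec"; after the second, "wnumjh".
(Check on "vibrant": → "tibranv" → "yngwfsa" ✓)

wnumjh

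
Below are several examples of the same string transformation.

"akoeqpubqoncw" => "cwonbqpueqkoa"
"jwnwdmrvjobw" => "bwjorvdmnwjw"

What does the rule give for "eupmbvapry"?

ryapbvpmeu

The pattern: reverse the string, then swap each adjacent pair of characters (1↔2, 3↔4, ...).
Starting from "eupmbvapry": after the first operation, "yrpavbmpue"; after the second, "ryapbvpmeu".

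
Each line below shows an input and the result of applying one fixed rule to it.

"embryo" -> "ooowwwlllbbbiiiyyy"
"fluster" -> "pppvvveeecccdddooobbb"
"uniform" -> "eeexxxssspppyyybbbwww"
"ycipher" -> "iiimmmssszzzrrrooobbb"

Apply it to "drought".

Looking at the pairs, the operation is to shift every letter 10 places forward in the alphabet (wrapping around), then repeat every character 3 times.
For "drought", step one produces "nbyeqrd"; step two turns that into "nnnbbbyyyeeeqqqrrrddd".

nnnbbbyyyeeeqqqrrrddd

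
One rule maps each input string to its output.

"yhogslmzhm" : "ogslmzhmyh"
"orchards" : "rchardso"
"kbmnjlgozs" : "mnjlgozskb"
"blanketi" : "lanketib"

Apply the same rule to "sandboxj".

What's happening: move the last 3 characters to the front (rotate right by 3), then swap the front and back halves of the string.
For "sandboxj" the result is "andboxjs".

andboxjs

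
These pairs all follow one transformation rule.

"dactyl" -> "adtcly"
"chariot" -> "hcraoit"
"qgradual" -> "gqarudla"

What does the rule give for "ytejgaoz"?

The rule is to swap each adjacent pair of characters (1↔2, 3↔4, ...).
Applying that to "ytejgaoz" gives "tyjeagzo".

tyjeagzo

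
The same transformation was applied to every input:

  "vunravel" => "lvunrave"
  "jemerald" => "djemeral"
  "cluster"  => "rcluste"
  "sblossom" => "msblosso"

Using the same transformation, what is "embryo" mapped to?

oembry

What's happening: move the last character to the front.
Applying that to "embryo" gives "oembry".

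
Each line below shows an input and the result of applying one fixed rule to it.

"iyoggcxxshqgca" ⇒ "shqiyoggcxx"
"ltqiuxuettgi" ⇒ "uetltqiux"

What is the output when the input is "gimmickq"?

mmigi

Rule — delete the last 3 characters, then move the last 3 characters to the front (rotate right by 3).
Applying both steps to "gimmickq": "gimmi", then "mmigi".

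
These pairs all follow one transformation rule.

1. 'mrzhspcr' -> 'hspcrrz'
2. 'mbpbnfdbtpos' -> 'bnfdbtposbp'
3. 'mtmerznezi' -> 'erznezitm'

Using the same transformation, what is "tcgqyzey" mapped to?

Looking at the pairs, the operation is to delete the first character, then move the first 2 characters to the end (rotate left by 2).
On "tcgqyzey" that produces "qyzeycg".

qyzeycg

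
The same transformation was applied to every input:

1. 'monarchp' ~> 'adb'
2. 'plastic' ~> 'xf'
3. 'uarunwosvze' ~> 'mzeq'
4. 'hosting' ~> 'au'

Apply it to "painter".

mf

The transformation: shift every letter 12 places forward in the alphabet (wrapping around), then keep one character in every 3, starting at position 2 (positions 2nd, 5th, 8th, ...).
Applying both steps to "painter": "bmuzfqd", then "mf".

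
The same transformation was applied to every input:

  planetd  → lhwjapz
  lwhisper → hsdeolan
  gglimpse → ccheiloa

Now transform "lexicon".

hateykj

Each output is the input with this applied: shift every letter 4 places backward in the alphabet (wrapping around).
On "lexicon" that produces "hateykj".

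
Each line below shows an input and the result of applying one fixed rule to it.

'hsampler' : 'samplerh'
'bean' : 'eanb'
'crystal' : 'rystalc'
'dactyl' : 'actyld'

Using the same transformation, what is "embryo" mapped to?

In each case the input is transformed by: move the first character to the end.
Applying that to "embryo" gives "mbryoe".

mbryoe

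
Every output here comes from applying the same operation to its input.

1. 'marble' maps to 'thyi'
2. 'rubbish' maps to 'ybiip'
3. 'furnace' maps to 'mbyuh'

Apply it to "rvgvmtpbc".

ycnctaw

Looking at the pairs, the operation is to delete the last 2 characters, then shift every letter 7 places forward in the alphabet (wrapping around).
Working it through for "rvgvmtpbc": intermediate "rvgvmtp", final "ycnctaw".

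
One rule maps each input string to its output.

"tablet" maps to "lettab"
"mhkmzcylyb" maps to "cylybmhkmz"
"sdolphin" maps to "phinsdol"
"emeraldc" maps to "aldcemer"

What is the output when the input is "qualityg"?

itygqual

Each output is the input with this applied: swap the front and back halves of the string.
Applying that to "qualityg" gives "itygqual".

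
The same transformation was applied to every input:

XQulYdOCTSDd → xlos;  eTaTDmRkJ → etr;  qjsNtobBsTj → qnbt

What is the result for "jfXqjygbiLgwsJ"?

In each case the input is transformed by: keep one character in every 3, starting at position 1 (positions 1st, 4th, 7th, ...), then convert every letter to lowercase.
"jfXqjygbiLgwsJ" → "jqgLs" → "jqgls".

jqgls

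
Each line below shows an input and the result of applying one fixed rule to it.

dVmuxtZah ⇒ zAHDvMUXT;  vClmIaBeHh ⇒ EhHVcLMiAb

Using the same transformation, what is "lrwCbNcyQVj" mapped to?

What's happening: flip the case of every letter, then move the last 3 characters to the front (rotate right by 3).
Working it through for "lrwCbNcyQVj": intermediate "LRWcBnCYqvJ", final "qvJLRWcBnCY".
(Check on "dVmuxtZah": → "DvMUXTzAH" → "zAHDvMUXT" ✓)

qvJLRWcBnCY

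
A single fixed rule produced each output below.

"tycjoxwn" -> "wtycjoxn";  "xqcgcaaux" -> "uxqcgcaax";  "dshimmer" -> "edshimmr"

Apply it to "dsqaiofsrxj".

xdsqaiofsrj

In each case the input is transformed by: move the last character to the front, then swap the first and last characters.
Starting from "dsqaiofsrxj": after the first operation, "jdsqaiofsrx"; after the second, "xdsqaiofsrj".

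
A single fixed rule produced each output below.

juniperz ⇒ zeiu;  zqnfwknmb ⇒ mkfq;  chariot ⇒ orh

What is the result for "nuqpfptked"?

dkppu

Rule — keep every other character starting from the second (positions 2nd, 4th, 6th, ...), then reverse the string.
Applying both steps to "nuqpfptked": "uppkd", then "dkppu".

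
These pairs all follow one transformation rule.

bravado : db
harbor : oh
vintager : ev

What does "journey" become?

The rule is to swap the first and last characters, then keep only the last 2 characters.
Starting from "journey": after the first operation, "yournej"; after the second, "ej".

ej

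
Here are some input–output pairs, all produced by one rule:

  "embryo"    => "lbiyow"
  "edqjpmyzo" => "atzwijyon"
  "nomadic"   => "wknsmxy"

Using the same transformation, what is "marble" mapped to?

The pattern: move the first 2 characters to the end (rotate left by 2), then shift every letter 10 places forward in the alphabet (wrapping around).
Applying that to "marble" gives "blvowk".

blvowk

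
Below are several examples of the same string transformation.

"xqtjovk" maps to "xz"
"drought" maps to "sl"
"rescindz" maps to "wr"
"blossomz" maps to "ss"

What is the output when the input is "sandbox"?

The rule is to shift every letter 4 places forward in the alphabet (wrapping around), then keep one character in every 3, starting at position 3 (positions 3rd, 6th, 9th, ...).
On "sandbox": the first step gives "werhfsb", and the second then gives "rs".

rs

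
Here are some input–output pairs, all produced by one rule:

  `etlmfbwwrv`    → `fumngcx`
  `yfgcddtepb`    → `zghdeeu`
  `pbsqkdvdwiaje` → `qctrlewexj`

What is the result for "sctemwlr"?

The pattern: delete the last 3 characters, then shift every letter 1 place forward in the alphabet (wrapping around).
Starting from "sctemwlr": after the first operation, "sctem"; after the second, "tdufn".

tdufn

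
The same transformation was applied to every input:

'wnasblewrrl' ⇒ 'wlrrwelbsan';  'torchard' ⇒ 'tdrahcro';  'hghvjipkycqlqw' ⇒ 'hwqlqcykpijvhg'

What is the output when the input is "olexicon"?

onocixel

Rule — move the first character to the end, then reverse the string.
For "olexicon", step one produces "lexicono"; step two turns that into "onocixel".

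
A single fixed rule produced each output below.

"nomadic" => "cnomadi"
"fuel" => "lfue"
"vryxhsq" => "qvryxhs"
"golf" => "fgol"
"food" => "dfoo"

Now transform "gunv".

vgun

The transformation: move the last character to the front.
So "gunv" becomes "vgun".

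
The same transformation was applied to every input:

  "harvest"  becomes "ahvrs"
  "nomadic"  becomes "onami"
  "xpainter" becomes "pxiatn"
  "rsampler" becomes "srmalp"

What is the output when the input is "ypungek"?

pynue

The transformation: swap each adjacent pair of characters (1↔2, 3↔4, ...), then delete the last 2 characters.
Starting from "ypungek": after the first operation, "pynuegk"; after the second, "pynue".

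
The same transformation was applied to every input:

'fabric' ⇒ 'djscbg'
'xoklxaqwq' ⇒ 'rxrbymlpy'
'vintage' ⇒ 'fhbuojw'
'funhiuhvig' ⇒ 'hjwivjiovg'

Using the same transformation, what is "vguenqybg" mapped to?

hczrofvhw

The transformation: reverse the string, then shift every letter 1 place forward in the alphabet (wrapping around).
For "vguenqybg", step one produces "gbyqneugv"; step two turns that into "hczrofvhw".
(Check on "vintage": → "egatniv" → "fhbuojw" ✓)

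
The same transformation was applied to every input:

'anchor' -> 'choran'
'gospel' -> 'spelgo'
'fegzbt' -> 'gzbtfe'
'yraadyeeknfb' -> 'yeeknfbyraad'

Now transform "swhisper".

The transformation: move the last character to the front, then swap the front and back halves of the string.
Working it through for "swhisper": intermediate "rswhispe", final "isperswh".

isperswh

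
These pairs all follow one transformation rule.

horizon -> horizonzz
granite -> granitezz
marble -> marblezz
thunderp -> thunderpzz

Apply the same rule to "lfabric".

lfabriczz

In each case the input is transformed by: append "zz".
Doing the same to "lfabric": "lfabriczz".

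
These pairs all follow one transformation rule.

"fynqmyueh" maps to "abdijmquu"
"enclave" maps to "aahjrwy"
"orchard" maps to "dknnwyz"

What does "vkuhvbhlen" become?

Rule — shift every letter 4 places backward in the alphabet (wrapping around), then sort the characters into alphabetical order.
On "vkuhvbhlen" that produces "addghjqrrx".

addghjqrrx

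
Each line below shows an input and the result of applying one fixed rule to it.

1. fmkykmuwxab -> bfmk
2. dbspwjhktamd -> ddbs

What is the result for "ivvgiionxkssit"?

Each output is the input with this applied: move the first 3 characters to the end (rotate left by 3), then keep only the last 4 characters.
"ivvgiionxkssit" → "giionxkssitivv" → "tivv".

tivv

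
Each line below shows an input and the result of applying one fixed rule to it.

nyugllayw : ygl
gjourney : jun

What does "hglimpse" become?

gip

The transformation: delete the last 2 characters, then keep every other character starting from the second (positions 2nd, 4th, 6th, ...).
Starting from "hglimpse": after the first operation, "hglimp"; after the second, "gip".
(Check on "nyugllayw": → "nyuglla" → "ygl" ✓)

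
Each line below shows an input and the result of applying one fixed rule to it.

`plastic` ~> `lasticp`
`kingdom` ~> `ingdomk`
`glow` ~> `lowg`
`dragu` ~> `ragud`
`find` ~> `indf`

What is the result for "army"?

The transformation: move the first character to the end.
Doing the same to "army": "rmya".

rmya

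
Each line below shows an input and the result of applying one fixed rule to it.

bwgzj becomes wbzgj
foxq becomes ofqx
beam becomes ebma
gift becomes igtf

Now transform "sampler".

The transformation: swap each adjacent pair of characters (1↔2, 3↔4, ...).
For "sampler" the result is "aspmelr".

aspmelr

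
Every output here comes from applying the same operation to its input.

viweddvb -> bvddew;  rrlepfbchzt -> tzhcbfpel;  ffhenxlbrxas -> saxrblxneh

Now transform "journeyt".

tyenru

What's happening: reverse the string, then delete the last 2 characters.
Starting from "journeyt": after the first operation, "tyenruoj"; after the second, "tyenru".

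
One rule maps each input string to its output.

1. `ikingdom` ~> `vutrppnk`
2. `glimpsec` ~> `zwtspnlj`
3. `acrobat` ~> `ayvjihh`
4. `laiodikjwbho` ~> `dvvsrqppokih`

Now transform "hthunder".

Each output is the input with this applied: sort the characters into reverse alphabetical order, then shift every letter 7 places forward in the alphabet (wrapping around).
On "hthunder" that produces "bayuoolk".

bayuoolk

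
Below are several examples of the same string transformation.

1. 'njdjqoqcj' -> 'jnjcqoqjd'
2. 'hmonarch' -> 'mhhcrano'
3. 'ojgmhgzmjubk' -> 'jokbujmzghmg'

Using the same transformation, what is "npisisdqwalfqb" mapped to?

pnbqflawqdsisi

The pattern: reverse the string, then move the last 2 characters to the front (rotate right by 2).
Applying both steps to "npisisdqwalfqb": "bqflawqdsisipn", then "pnbqflawqdsisi".
(Check on "njdjqoqcj": → "jcqoqjdjn" → "jnjcqoqjd" ✓)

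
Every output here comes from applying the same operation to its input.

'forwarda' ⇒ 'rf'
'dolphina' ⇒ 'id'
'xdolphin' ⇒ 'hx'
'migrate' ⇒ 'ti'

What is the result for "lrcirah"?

Looking at the pairs, the operation is to move the first 3 characters to the end (rotate left by 3), then keep one character in every 3, starting at position 3 (positions 3rd, 6th, 9th, ...).
"lrcirah" → "irahlrc" → "ar".
(Check on "forwarda": → "wardafor" → "rf" ✓)

ar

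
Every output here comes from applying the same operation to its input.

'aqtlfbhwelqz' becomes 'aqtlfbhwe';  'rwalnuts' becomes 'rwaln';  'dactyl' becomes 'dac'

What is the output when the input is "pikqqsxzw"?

In each case the input is transformed by: delete the last 3 characters.
Applying that to "pikqqsxzw" gives "pikqqs".

pikqqs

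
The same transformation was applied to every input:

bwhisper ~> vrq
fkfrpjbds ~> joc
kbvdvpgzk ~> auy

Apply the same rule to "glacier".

What's happening: keep one character in every 3, starting at position 2 (positions 2nd, 5th, 8th, ...), then shift every letter 1 place backward in the alphabet (wrapping around).
For "glacier", step one produces "li"; step two turns that into "kh".
(Check on "bwhisper": → "wsr" → "vrq" ✓)

kh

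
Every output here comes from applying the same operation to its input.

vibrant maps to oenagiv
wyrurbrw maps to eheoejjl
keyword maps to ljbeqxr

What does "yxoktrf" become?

The transformation: shift every letter 13 places forward in the alphabet (wrapping around) — i.e. ROT13, then move the first 2 characters to the end (rotate left by 2).
"yxoktrf" → "lkbxges" → "bxgeslk".

bxgeslk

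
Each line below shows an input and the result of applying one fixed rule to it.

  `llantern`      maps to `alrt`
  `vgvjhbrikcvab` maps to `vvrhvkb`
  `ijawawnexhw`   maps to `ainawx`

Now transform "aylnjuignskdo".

laijkno

In each case the input is transformed by: keep every other character starting from the first (positions 1st, 3rd, 5th, ...), then swap each adjacent pair of characters (1↔2, 3↔4, ...).
On "aylnjuignskdo": the first step gives "aljinko", and the second then gives "laijkno".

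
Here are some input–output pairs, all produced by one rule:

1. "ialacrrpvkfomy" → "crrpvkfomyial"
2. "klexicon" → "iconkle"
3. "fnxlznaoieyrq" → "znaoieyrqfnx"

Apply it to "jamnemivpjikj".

The rule is to move the first 3 characters to the end (rotate left by 3), then delete the first character.
Applying both steps to "jamnemivpjikj": "nemivpjikjjam", then "emivpjikjjam".

emivpjikjjam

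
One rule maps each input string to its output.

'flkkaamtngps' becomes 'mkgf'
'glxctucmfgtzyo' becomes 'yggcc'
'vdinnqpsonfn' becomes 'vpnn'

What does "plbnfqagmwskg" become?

The rule is to keep one character in every 3, starting at position 1 (positions 1st, 4th, 7th, ...), then sort the characters into reverse alphabetical order.
"plbnfqagmwskg" → "pnawg" → "wpnga".

wpnga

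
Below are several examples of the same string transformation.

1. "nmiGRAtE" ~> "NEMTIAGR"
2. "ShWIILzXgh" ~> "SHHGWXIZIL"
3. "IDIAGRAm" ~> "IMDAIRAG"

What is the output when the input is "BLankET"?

BTLEAKN

Each output is the input with this applied: take characters alternately from the front and the back (1st, last, 2nd, 2nd-last, ...), then convert every letter to uppercase.
Doing the same to "BLankET": "BTLEAKN".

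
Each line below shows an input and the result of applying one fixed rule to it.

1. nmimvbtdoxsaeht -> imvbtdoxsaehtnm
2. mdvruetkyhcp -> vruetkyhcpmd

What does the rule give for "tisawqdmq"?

sawqdmqti

In each case the input is transformed by: move the first 2 characters to the end (rotate left by 2).
For "tisawqdmq" the result is "sawqdmqti".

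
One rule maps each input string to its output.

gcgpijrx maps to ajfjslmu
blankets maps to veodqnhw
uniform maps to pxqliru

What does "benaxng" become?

jehqdaq

In each case the input is transformed by: move the last character to the front, then shift every letter 3 places forward in the alphabet (wrapping around).
Applying that to "benaxng" gives "jehqdaq".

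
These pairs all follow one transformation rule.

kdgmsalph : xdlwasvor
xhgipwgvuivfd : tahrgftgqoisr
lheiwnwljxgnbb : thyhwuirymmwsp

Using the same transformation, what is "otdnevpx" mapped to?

ypgaizeo

What's happening: shift every letter 11 places forward in the alphabet (wrapping around), then move the first 3 characters to the end (rotate left by 3).
Applying both steps to "otdnevpx": "zeoypgai", then "ypgaizeo".
(Check on "xhgipwgvuivfd": → "isrtahrgftgqo" → "tahrgftgqoisr" ✓)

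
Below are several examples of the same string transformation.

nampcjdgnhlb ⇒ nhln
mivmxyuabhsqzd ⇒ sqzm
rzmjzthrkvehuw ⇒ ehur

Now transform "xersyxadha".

adhx

What's happening: swap the first and last characters, then keep only the last 4 characters.
"xersyxadha" → "aersyxadhx" → "adhx".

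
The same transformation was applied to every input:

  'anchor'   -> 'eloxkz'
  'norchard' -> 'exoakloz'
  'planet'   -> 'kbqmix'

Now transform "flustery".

The rule is to swap the front and back halves of the string, then shift every letter 3 places backward in the alphabet (wrapping around).
Applying both steps to "flustery": "teryflus", then "qbovcirp".

qbovcirp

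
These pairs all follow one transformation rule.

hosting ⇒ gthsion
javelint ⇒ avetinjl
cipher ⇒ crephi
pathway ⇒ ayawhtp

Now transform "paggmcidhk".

apcmdkgigh

What's happening: sort the characters into alphabetical order, then take characters alternately from the front and the back (1st, last, 2nd, 2nd-last, ...).
On "paggmcidhk": the first step gives "acdgghikmp", and the second then gives "apcmdkgigh".
(Check on "javelint": → "aeijlntv" → "avetinjl" ✓)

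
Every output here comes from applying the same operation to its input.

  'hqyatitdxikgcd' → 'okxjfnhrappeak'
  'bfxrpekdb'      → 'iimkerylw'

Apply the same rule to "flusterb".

The rule is to take characters alternately from the front and the back (1st, last, 2nd, 2nd-last, ...), then shift every letter 7 places forward in the alphabet (wrapping around).
Applying both steps to "flusterb": "fblruest", then "misyblza".

misyblza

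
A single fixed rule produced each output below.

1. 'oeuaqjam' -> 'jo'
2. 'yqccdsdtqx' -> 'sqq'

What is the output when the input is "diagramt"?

The pattern: move the first 3 characters to the end (rotate left by 3), then keep one character in every 3, starting at position 3 (positions 3rd, 6th, 9th, ...).
Applying both steps to "diagramt": "gramtdia", then "ad".

ad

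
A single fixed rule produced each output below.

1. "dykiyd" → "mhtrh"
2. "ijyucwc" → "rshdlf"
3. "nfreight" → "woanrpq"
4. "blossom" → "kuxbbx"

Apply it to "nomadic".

wxvjmr

The rule is to delete the last character, then shift every letter 9 places forward in the alphabet (wrapping around).
For "nomadic", step one produces "nomadi"; step two turns that into "wxvjmr".
(Check on "blossom": → "blosso" → "kuxbbx" ✓)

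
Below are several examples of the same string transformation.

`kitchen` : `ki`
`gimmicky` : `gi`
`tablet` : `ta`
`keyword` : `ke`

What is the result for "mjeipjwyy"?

mj

In each case the input is transformed by: keep only the first 2 characters.
"mjeipjwyy" → "mj".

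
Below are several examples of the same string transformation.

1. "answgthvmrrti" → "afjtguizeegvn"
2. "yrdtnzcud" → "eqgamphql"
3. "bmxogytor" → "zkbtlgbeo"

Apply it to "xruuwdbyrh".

In each case the input is transformed by: move the first character to the end, then shift every letter 13 places forward in the alphabet (wrapping around) — i.e. ROT13.
Applying both steps to "xruuwdbyrh": "ruuwdbyrhx", then "ehhjqoleuk".

ehhjqoleuk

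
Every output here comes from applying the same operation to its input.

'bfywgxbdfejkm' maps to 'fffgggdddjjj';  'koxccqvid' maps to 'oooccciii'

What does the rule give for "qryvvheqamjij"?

rrrvvvqqqjjj

Each output is the input with this applied: keep one character in every 3, starting at position 2 (positions 2nd, 5th, 8th, ...), then repeat every character 3 times.
On "qryvvheqamjij": the first step gives "rvqj", and the second then gives "rrrvvvqqqjjj".
(Check on "bfywgxbdfejkm": → "fgdj" → "fffgggdddjjj" ✓)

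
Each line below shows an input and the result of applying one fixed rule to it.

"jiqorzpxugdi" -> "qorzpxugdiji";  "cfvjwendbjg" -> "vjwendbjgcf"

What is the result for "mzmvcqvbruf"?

mvcqvbrufmz

The transformation: move the first 2 characters to the end (rotate left by 2).
For "mzmvcqvbruf" the result is "mvcqvbrufmz".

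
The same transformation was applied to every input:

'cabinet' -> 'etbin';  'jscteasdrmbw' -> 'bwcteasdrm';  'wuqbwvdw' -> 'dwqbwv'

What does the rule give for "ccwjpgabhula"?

lawjpgabhu

The transformation: delete the first 2 characters, then move the last 2 characters to the front (rotate right by 2).
Doing the same to "ccwjpgabhula": "lawjpgabhu".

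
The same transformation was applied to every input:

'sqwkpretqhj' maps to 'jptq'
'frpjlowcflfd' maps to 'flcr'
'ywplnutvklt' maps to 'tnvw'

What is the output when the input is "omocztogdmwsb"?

What's happening: keep one character in every 3, starting at position 2 (positions 2nd, 5th, 8th, ...), then swap the first and last characters.
Applying both steps to "omocztogdmwsb": "mzgw", then "wzgm".
(Check on "sqwkpretqhj": → "qptj" → "jptq" ✓)

wzgm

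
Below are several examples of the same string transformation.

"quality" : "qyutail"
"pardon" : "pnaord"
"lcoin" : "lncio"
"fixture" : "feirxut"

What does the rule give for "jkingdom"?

Each output is the input with this applied: take characters alternately from the front and the back (1st, last, 2nd, 2nd-last, ...).
Applying that to "jkingdom" gives "jmkoidng".

jmkoidng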